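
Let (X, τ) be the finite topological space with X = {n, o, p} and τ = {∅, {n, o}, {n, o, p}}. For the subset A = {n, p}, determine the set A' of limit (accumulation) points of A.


A' = {o, p}

For each x ∈ X, list the open sets U ∈ τ with x ∈ U, then check whether U ∩ (A ∖ {x}) ≠ ∅ for every such U.
  x = n: open {n, o} ∋ x has {n, o} ∩ (A ∖ {n}) = ∅, so x is NOT a limit point.
  x = o: opens ∋ x are {n, o}, {n, o, p}; each meets A ∖ {o}, so x IS a limit point.
  x = p: opens ∋ x are {n, o, p}; each meets A ∖ {p}, so x IS a limit point.
Collecting: A' = {o, p}.


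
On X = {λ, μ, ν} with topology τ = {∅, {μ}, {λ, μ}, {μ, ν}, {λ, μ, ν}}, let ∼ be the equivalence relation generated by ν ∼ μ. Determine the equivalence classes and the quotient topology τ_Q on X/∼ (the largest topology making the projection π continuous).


X/∼ = {[λ], [μ=ν]}; |τ_Q| = 3.

Equivalence classes: [λ], [μ=ν].
Quotient map π: X → X/∼ sends λ ↦ [λ], μ ↦ [μ=ν], ν ↦ [μ=ν].
For each subset V ⊆ X/∼, compute π^{-1}(V) ⊆ X and check whether π^{-1}(V) ∈ τ. V is open in τ_Q iff π^{-1}(V) ∈ τ.
  V = {}: π^{-1}(V) = ∅ ∈ τ ✓.
  V = {[λ]}: π^{-1}(V) = {λ} ∉ τ ✗.
  V = {[μ=ν]}: π^{-1}(V) = {μ, ν} ∈ τ ✓.
  V = {[λ], [μ=ν]}: π^{-1}(V) = {λ, μ, ν} ∈ τ ✓.
Open sets in the quotient: τ_Q = {{}, {[μ=ν]}, {[λ], [μ=ν]}} (3 elements).


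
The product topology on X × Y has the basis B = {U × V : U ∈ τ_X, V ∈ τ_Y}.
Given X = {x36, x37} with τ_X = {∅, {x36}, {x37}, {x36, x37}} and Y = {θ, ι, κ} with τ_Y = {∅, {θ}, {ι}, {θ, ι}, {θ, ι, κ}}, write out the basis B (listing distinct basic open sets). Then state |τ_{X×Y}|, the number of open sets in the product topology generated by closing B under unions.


Basis B = {∅ × ∅, {x36} × {θ}, {x36} × {ι}, {x37} × {θ}, {x37} × {ι}, {x36} × {θ, ι}, {x36, x37} × {θ}, {x36, x37} × {ι}, {x37} × {θ, ι}, {x36} × {θ, ι, κ}, {x37} × {θ, ι, κ}, {x36, x37} × {θ, ι}, {x36, x37} × {θ, ι, κ}}; |τ_{X×Y}| = 25.

Enumerate products U × V with U ∈ τ_X, V ∈ τ_Y (deduplicated):
  ∅ × ∅ = {} (∅)
  {x36} × {θ} = {(x36,θ)}
  {x36} × {ι} = {(x36,ι)}
  {x37} × {θ} = {(x37,θ)}
  {x37} × {ι} = {(x37,ι)}
  {x36} × {θ, ι} = {(x36,θ), (x36,ι)}
  {x36, x37} × {θ} = {(x36,θ), (x37,θ)}
  {x36, x37} × {ι} = {(x36,ι), (x37,ι)}
  {x37} × {θ, ι} = {(x37,θ), (x37,ι)}
  {x36} × {θ, ι, κ} = {(x36,θ), (x36,ι), (x36,κ)}
  {x37} × {θ, ι, κ} = {(x37,θ), (x37,ι), (x37,κ)}
  {x36, x37} × {θ, ι} = {(x36,θ), (x36,ι), (x37,θ), (x37,ι)}
  {x36, x37} × {θ, ι, κ} = {(x36,θ), (x36,ι), (x36,κ), (x37,θ), (x37,ι), (x37,κ)}
These 13 distinct sets form the basis B.
Close under arbitrary unions to get τ_{X×Y}; counting gives |τ_{X×Y}| = 25.


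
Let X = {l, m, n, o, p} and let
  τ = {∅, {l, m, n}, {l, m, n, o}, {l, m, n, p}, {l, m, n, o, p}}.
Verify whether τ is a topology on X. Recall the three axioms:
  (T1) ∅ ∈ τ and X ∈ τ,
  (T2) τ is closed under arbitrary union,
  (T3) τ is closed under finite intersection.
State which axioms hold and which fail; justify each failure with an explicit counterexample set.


τ IS a topology on X.

Axiom (T1): ∅ ∈ τ? Yes; X ∈ τ? Yes.
Axiom (T2/T3): check pairwise unions and intersections of members of τ.
All pairwise intersections and unions checked — each lies in τ. Therefore τ satisfies (T1), (T2), (T3): it IS a topology on X.


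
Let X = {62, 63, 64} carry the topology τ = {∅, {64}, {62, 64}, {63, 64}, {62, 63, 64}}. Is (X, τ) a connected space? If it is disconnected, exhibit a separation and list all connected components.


(X, τ) is connected.

Find clopen sets (U ∈ τ with X ∖ U ∈ τ):
  U = ∅, X ∖ U = {62, 63, 64} — both open, so U is clopen.
  U = {62, 63, 64}, X ∖ U = ∅ — both open, so U is clopen.
Only trivial clopens (∅ and X) exist, so (X, τ) is connected.
Compute connected components by grouping points that agree on all clopens:
  component: {62, 63, 64}


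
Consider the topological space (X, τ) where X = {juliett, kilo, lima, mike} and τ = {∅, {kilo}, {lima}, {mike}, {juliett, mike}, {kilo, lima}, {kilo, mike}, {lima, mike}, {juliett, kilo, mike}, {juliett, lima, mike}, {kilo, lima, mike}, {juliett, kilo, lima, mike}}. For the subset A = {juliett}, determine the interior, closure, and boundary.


int(A) = ∅, cl(A) = {juliett}, ∂A = {juliett}.

Closed sets in (X, τ) are complements of opens:
  closed(X, τ) = {∅, {juliett}, {kilo}, {lima}, {juliett, kilo}, {juliett, lima}, {juliett, mike}, {kilo, lima}, {juliett, kilo, lima}, {juliett, kilo, mike}, {juliett, lima, mike}, {juliett, kilo, lima, mike}}.
int(A) = ⋃ {U ∈ τ : U ⊆ A}. Opens contained in A: ∅.
Taking the union of these: int(A) = ∅.
cl(A) = ⋂ {C closed : A ⊆ C}. Closed sets containing A: {juliett}, {juliett, kilo}, {juliett, lima}, {juliett, mike}, {juliett, kilo, lima}, {juliett, kilo, mike}, {juliett, lima, mike}, {juliett, kilo, lima, mike}.
Intersecting these: cl(A) = {juliett}.
∂A = cl(A) ∖ int(A) = {juliett} ∖ ∅ = {juliett}.


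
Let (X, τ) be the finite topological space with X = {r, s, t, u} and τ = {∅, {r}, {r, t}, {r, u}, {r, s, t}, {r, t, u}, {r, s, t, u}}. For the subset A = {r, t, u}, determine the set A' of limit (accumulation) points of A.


A' = {s, t, u}

For each x ∈ X, list the open sets U ∈ τ with x ∈ U, then check whether U ∩ (A ∖ {x}) ≠ ∅ for every such U.
  x = r: open {r} ∋ x has {r} ∩ (A ∖ {r}) = ∅, so x is NOT a limit point.
  x = s: opens ∋ x are {r, s, t}, {r, s, t, u}; each meets A ∖ {s}, so x IS a limit point.
  x = t: opens ∋ x are {r, t}, {r, s, t}, {r, t, u}, {r, s, t, u}; each meets A ∖ {t}, so x IS a limit point.
  x = u: opens ∋ x are {r, u}, {r, t, u}, {r, s, t, u}; each meets A ∖ {u}, so x IS a limit point.
Collecting: A' = {s, t, u}.


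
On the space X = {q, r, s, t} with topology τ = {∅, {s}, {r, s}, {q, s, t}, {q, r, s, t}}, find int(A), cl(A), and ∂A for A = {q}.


int(A) = ∅, cl(A) = {q, t}, ∂A = {q, t}.

Closed sets in (X, τ) are complements of opens:
  closed(X, τ) = {∅, {r}, {q, t}, {q, r, t}, {q, r, s, t}}.
int(A) = ⋃ {U ∈ τ : U ⊆ A}. Opens contained in A: ∅.
Taking the union of these: int(A) = ∅.
cl(A) = ⋂ {C closed : A ⊆ C}. Closed sets containing A: {q, t}, {q, r, t}, {q, r, s, t}.
Intersecting these: cl(A) = {q, t}.
∂A = cl(A) ∖ int(A) = {q, t} ∖ ∅ = {q, t}.


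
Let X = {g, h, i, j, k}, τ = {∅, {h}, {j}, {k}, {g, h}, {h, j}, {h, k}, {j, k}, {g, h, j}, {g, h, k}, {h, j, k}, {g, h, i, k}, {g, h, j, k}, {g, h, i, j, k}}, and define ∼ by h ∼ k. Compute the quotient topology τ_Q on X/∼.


X/∼ = {[g], [h=k], [i], [j]}; |τ_Q| = 8.

Equivalence classes: [g], [h=k], [i], [j].
Quotient map π: X → X/∼ sends g ↦ [g], h ↦ [h=k], i ↦ [i], j ↦ [j], k ↦ [h=k].
For each subset V ⊆ X/∼, compute π^{-1}(V) ⊆ X and check whether π^{-1}(V) ∈ τ. V is open in τ_Q iff π^{-1}(V) ∈ τ.
  V = {}: π^{-1}(V) = ∅ ∈ τ ✓.
  V = {[g]}: π^{-1}(V) = {g} ∉ τ ✗.
  V = {[h=k]}: π^{-1}(V) = {h, k} ∈ τ ✓.
  V = {[g], [h=k]}: π^{-1}(V) = {g, h, k} ∈ τ ✓.
  V = {[i]}: π^{-1}(V) = {i} ∉ τ ✗.
  V = {[g], [i]}: π^{-1}(V) = {g, i} ∉ τ ✗.
  V = {[h=k], [i]}: π^{-1}(V) = {h, i, k} ∉ τ ✗.
  V = {[g], [h=k], [i]}: π^{-1}(V) = {g, h, i, k} ∈ τ ✓.
  V = {[j]}: π^{-1}(V) = {j} ∈ τ ✓.
  V = {[g], [j]}: π^{-1}(V) = {g, j} ∉ τ ✗.
  V = {[h=k], [j]}: π^{-1}(V) = {h, j, k} ∈ τ ✓.
  V = {[g], [h=k], [j]}: π^{-1}(V) = {g, h, j, k} ∈ τ ✓.
  V = {[i], [j]}: π^{-1}(V) = {i, j} ∉ τ ✗.
  V = {[g], [i], [j]}: π^{-1}(V) = {g, i, j} ∉ τ ✗.
  V = {[h=k], [i], [j]}: π^{-1}(V) = {h, i, j, k} ∉ τ ✗.
  V = {[g], [h=k], [i], [j]}: π^{-1}(V) = {g, h, i, j, k} ∈ τ ✓.
Open sets in the quotient: τ_Q = {{}, {[h=k]}, {[g], [h=k]}, {[g], [h=k], [i]}, {[j]}, {[h=k], [j]}, {[g], [h=k], [j]}, {[g], [h=k], [i], [j]}} (8 elements).


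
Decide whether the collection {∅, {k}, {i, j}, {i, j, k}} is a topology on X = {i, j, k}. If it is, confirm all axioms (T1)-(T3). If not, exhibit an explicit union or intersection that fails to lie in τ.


τ IS a topology on X.

Axiom (T1): ∅ ∈ τ? Yes; X ∈ τ? Yes.
Axiom (T2/T3): check pairwise unions and intersections of members of τ.
All pairwise intersections and unions checked — each lies in τ. Therefore τ satisfies (T1), (T2), (T3): it IS a topology on X.


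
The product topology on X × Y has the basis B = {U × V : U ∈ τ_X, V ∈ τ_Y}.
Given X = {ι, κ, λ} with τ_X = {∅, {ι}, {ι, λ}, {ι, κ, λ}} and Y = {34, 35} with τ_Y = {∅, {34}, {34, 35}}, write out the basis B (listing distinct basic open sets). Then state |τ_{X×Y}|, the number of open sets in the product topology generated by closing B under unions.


Basis B = {∅ × ∅, {ι} × {34}, {ι} × {34, 35}, {ι, λ} × {34}, {ι, κ, λ} × {34}, {ι, λ} × {34, 35}, {ι, κ, λ} × {34, 35}}; |τ_{X×Y}| = 10.

Enumerate products U × V with U ∈ τ_X, V ∈ τ_Y (deduplicated):
  ∅ × ∅ = {} (∅)
  {ι} × {34} = {(ι,34)}
  {ι} × {34, 35} = {(ι,34), (ι,35)}
  {ι, λ} × {34} = {(ι,34), (λ,34)}
  {ι, κ, λ} × {34} = {(ι,34), (κ,34), (λ,34)}
  {ι, λ} × {34, 35} = {(ι,34), (ι,35), (λ,34), (λ,35)}
  {ι, κ, λ} × {34, 35} = {(ι,34), (ι,35), (κ,34), (κ,35), (λ,34), (λ,35)}
These 7 distinct sets form the basis B.
Close under arbitrary unions to get τ_{X×Y}; counting gives |τ_{X×Y}| = 10.


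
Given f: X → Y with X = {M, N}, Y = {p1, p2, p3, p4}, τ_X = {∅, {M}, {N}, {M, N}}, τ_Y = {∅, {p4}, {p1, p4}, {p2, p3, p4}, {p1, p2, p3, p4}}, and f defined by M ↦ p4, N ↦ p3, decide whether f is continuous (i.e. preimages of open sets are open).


f IS continuous.

Compute f^{-1}(U) for each U ∈ τ_Y:
  U = ∅: f^{-1}(U) = ∅ ∈ τ_X ✓.
  U = {p4}: f^{-1}(U) = {M} ∈ τ_X ✓.
  U = {p1, p4}: f^{-1}(U) = {M} ∈ τ_X ✓.
  U = {p2, p3, p4}: f^{-1}(U) = {M, N} ∈ τ_X ✓.
  U = {p1, p2, p3, p4}: f^{-1}(U) = {M, N} ∈ τ_X ✓.
Every preimage lies in τ_X, so f IS continuous.


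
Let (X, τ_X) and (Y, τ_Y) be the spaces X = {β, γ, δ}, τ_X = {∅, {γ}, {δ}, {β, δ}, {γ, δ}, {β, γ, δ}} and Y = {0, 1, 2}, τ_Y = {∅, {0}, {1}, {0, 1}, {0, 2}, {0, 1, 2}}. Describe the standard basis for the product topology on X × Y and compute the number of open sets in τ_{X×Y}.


Basis B = {∅ × ∅, {γ} × {0}, {γ} × {1}, {δ} × {0}, {δ} × {1}, {β, δ} × {0}, {β, δ} × {1}, {γ} × {0, 1}, {γ} × {0, 2}, {γ, δ} × {0}, {γ, δ} × {1}, {δ} × {0, 1}, {δ} × {0, 2}, {β, γ, δ} × {0}, {β, γ, δ} × {1}, {γ} × {0, 1, 2}, {δ} × {0, 1, 2}, {β, δ} × {0, 1}, {β, δ} × {0, 2}, {γ, δ} × {0, 1}, {γ, δ} × {0, 2}, {β, δ} × {0, 1, 2}, {β, γ, δ} × {0, 1}, {β, γ, δ} × {0, 2}, {γ, δ} × {0, 1, 2}, {β, γ, δ} × {0, 1, 2}}; |τ_{X×Y}| = 108.

Enumerate products U × V with U ∈ τ_X, V ∈ τ_Y (deduplicated):
  ∅ × ∅ = {} (∅)
  {γ} × {0} = {(γ,0)}
  {γ} × {1} = {(γ,1)}
  {δ} × {0} = {(δ,0)}
  {δ} × {1} = {(δ,1)}
  {β, δ} × {0} = {(β,0), (δ,0)}
  {β, δ} × {1} = {(β,1), (δ,1)}
  {γ} × {0, 1} = {(γ,0), (γ,1)}
  {γ} × {0, 2} = {(γ,0), (γ,2)}
  {γ, δ} × {0} = {(γ,0), (δ,0)}
  {γ, δ} × {1} = {(γ,1), (δ,1)}
  {δ} × {0, 1} = {(δ,0), (δ,1)}
  {δ} × {0, 2} = {(δ,0), (δ,2)}
  {β, γ, δ} × {0} = {(β,0), (γ,0), (δ,0)}
  {β, γ, δ} × {1} = {(β,1), (γ,1), (δ,1)}
  {γ} × {0, 1, 2} = {(γ,0), (γ,1), (γ,2)}
  {δ} × {0, 1, 2} = {(δ,0), (δ,1), (δ,2)}
  {β, δ} × {0, 1} = {(β,0), (β,1), (δ,0), (δ,1)}
  {β, δ} × {0, 2} = {(β,0), (β,2), (δ,0), (δ,2)}
  {γ, δ} × {0, 1} = {(γ,0), (γ,1), (δ,0), (δ,1)}
  {γ, δ} × {0, 2} = {(γ,0), (γ,2), (δ,0), (δ,2)}
  {β, δ} × {0, 1, 2} = {(β,0), (β,1), (β,2), (δ,0), (δ,1), (δ,2)}
  {β, γ, δ} × {0, 1} = {(β,0), (β,1), (γ,0), (γ,1), (δ,0), (δ,1)}
  {β, γ, δ} × {0, 2} = {(β,0), (β,2), (γ,0), (γ,2), (δ,0), (δ,2)}
  {γ, δ} × {0, 1, 2} = {(γ,0), (γ,1), (γ,2), (δ,0), (δ,1), (δ,2)}
  {β, γ, δ} × {0, 1, 2} = {(β,0), (β,1), (β,2), (γ,0), (γ,1), (γ,2), (δ,0), (δ,1), (δ,2)}
These 26 distinct sets form the basis B.
Close under arbitrary unions to get τ_{X×Y}; counting gives |τ_{X×Y}| = 108.


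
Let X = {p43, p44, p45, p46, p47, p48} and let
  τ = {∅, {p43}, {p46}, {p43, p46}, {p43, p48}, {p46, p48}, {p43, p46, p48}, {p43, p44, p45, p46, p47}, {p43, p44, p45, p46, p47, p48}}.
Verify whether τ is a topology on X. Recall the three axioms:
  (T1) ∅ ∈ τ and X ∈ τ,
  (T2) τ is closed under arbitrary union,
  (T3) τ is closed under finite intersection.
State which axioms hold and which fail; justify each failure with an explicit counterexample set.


τ is NOT a topology on X.

Axiom (T1): ∅ ∈ τ? Yes; X ∈ τ? Yes.
Axiom (T2/T3): check pairwise unions and intersections of members of τ.
Counterexample for (T3): {p43, p48} ∩ {p46, p48} = {p48} ∉ τ. Therefore τ is NOT a topology.


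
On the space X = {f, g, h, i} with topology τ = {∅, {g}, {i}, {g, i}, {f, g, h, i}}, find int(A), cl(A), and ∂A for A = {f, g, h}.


int(A) = {g}, cl(A) = {f, g, h}, ∂A = {f, h}.

Closed sets in (X, τ) are complements of opens:
  closed(X, τ) = {∅, {f, h}, {f, g, h}, {f, h, i}, {f, g, h, i}}.
int(A) = ⋃ {U ∈ τ : U ⊆ A}. Opens contained in A: ∅, {g}.
Taking the union of these: int(A) = {g}.
cl(A) = ⋂ {C closed : A ⊆ C}. Closed sets containing A: {f, g, h}, {f, g, h, i}.
Intersecting these: cl(A) = {f, g, h}.
∂A = cl(A) ∖ int(A) = {f, g, h} ∖ {g} = {f, h}.


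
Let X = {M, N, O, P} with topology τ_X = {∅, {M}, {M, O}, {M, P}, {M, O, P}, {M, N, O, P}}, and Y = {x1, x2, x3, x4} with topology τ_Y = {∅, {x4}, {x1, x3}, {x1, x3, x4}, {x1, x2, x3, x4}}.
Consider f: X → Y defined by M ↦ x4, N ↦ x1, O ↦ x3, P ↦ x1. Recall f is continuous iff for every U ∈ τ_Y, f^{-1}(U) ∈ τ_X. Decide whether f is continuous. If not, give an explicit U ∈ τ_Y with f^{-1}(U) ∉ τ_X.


f is NOT continuous.

Compute f^{-1}(U) for each U ∈ τ_Y:
  U = ∅: f^{-1}(U) = ∅ ∈ τ_X ✓.
  U = {x4}: f^{-1}(U) = {M} ∈ τ_X ✓.
  U = {x1, x3}: f^{-1}(U) = {N, O, P} ∉ τ_X ✗.
  U = {x1, x3, x4}: f^{-1}(U) = {M, N, O, P} ∈ τ_X ✓.
  U = {x1, x2, x3, x4}: f^{-1}(U) = {M, N, O, P} ∈ τ_X ✓.
Found U = {x1, x3} with f^{-1}(U) = {N, O, P} not in τ_X. Therefore f is NOT continuous.


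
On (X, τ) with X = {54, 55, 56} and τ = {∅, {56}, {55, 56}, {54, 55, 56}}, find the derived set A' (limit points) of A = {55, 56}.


A' = {54, 55}

For each x ∈ X, list the open sets U ∈ τ with x ∈ U, then check whether U ∩ (A ∖ {x}) ≠ ∅ for every such U.
  x = 54: opens ∋ x are {54, 55, 56}; each meets A ∖ {54}, so x IS a limit point.
  x = 55: opens ∋ x are {55, 56}, {54, 55, 56}; each meets A ∖ {55}, so x IS a limit point.
  x = 56: open {56} ∋ x has {56} ∩ (A ∖ {56}) = ∅, so x is NOT a limit point.
Collecting: A' = {54, 55}.


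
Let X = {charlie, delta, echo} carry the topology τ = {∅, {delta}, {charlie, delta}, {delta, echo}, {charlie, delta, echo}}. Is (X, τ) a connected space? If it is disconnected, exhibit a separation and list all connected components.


(X, τ) is connected.

Find clopen sets (U ∈ τ with X ∖ U ∈ τ):
  U = ∅, X ∖ U = {charlie, delta, echo} — both open, so U is clopen.
  U = {charlie, delta, echo}, X ∖ U = ∅ — both open, so U is clopen.
Only trivial clopens (∅ and X) exist, so (X, τ) is connected.
Compute connected components by grouping points that agree on all clopens:
  component: {charlie, delta, echo}


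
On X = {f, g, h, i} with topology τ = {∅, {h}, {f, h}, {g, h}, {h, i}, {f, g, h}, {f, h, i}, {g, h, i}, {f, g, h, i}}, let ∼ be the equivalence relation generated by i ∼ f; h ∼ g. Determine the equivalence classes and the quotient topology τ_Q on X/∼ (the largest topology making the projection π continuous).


X/∼ = {[f=i], [g=h]}; |τ_Q| = 3.

Equivalence classes: [f=i], [g=h].
Quotient map π: X → X/∼ sends f ↦ [f=i], g ↦ [g=h], h ↦ [g=h], i ↦ [f=i].
For each subset V ⊆ X/∼, compute π^{-1}(V) ⊆ X and check whether π^{-1}(V) ∈ τ. V is open in τ_Q iff π^{-1}(V) ∈ τ.
  V = {}: π^{-1}(V) = ∅ ∈ τ ✓.
  V = {[f=i]}: π^{-1}(V) = {f, i} ∉ τ ✗.
  V = {[g=h]}: π^{-1}(V) = {g, h} ∈ τ ✓.
  V = {[f=i], [g=h]}: π^{-1}(V) = {f, g, h, i} ∈ τ ✓.
Open sets in the quotient: τ_Q = {{}, {[g=h]}, {[f=i], [g=h]}} (3 elements).


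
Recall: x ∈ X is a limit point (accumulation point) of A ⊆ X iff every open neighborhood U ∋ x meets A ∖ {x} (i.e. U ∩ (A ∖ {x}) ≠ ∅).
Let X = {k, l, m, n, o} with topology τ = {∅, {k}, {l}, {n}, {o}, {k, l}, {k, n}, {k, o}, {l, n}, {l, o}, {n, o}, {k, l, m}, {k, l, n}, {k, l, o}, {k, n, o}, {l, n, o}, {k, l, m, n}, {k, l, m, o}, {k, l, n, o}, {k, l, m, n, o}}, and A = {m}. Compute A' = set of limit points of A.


A' = ∅

For each x ∈ X, list the open sets U ∈ τ with x ∈ U, then check whether U ∩ (A ∖ {x}) ≠ ∅ for every such U.
  x = k: open {k} ∋ x has {k} ∩ (A ∖ {k}) = ∅, so x is NOT a limit point.
  x = l: open {l} ∋ x has {l} ∩ (A ∖ {l}) = ∅, so x is NOT a limit point.
  x = m: open {k, l, m} ∋ x has {k, l, m} ∩ (A ∖ {m}) = ∅, so x is NOT a limit point.
  x = n: open {n} ∋ x has {n} ∩ (A ∖ {n}) = ∅, so x is NOT a limit point.
  x = o: open {o} ∋ x has {o} ∩ (A ∖ {o}) = ∅, so x is NOT a limit point.
Collecting: A' = ∅.


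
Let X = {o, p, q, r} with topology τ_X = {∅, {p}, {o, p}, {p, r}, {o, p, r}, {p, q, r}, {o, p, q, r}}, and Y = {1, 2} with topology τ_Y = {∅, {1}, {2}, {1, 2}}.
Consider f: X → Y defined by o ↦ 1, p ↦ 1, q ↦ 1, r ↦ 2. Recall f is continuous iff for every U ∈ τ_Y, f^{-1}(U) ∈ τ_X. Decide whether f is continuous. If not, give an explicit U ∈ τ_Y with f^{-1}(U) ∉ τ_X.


f is NOT continuous.

Compute f^{-1}(U) for each U ∈ τ_Y:
  U = ∅: f^{-1}(U) = ∅ ∈ τ_X ✓.
  U = {1}: f^{-1}(U) = {o, p, q} ∉ τ_X ✗.
  U = {2}: f^{-1}(U) = {r} ∉ τ_X ✗.
  U = {1, 2}: f^{-1}(U) = {o, p, q, r} ∈ τ_X ✓.
Found U = {1} with f^{-1}(U) = {o, p, q} not in τ_X. Therefore f is NOT continuous.


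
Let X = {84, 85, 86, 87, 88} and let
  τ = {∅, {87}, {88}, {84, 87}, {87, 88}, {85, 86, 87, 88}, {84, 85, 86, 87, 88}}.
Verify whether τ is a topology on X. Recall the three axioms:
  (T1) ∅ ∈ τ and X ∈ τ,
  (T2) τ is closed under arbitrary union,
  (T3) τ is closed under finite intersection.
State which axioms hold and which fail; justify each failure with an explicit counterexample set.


τ is NOT a topology on X.

Axiom (T1): ∅ ∈ τ? Yes; X ∈ τ? Yes.
Axiom (T2/T3): check pairwise unions and intersections of members of τ.
Counterexample for (T2): {88} ∪ {84, 87} = {84, 87, 88} ∉ τ. Therefore τ is NOT a topology.


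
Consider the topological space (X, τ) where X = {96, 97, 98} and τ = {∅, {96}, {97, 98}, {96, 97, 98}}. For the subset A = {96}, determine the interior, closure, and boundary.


int(A) = {96}, cl(A) = {96}, ∂A = ∅.

Closed sets in (X, τ) are complements of opens:
  closed(X, τ) = {∅, {96}, {97, 98}, {96, 97, 98}}.
int(A) = ⋃ {U ∈ τ : U ⊆ A}. Opens contained in A: ∅, {96}.
Taking the union of these: int(A) = {96}.
cl(A) = ⋂ {C closed : A ⊆ C}. Closed sets containing A: {96}, {96, 97, 98}.
Intersecting these: cl(A) = {96}.
∂A = cl(A) ∖ int(A) = {96} ∖ {96} = ∅.


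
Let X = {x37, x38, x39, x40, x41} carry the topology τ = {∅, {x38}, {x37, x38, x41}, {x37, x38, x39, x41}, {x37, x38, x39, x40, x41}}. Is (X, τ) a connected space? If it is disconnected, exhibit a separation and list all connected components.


(X, τ) is connected.

Find clopen sets (U ∈ τ with X ∖ U ∈ τ):
  U = ∅, X ∖ U = {x37, x38, x39, x40, x41} — both open, so U is clopen.
  U = {x37, x38, x39, x40, x41}, X ∖ U = ∅ — both open, so U is clopen.
Only trivial clopens (∅ and X) exist, so (X, τ) is connected.
Compute connected components by grouping points that agree on all clopens:
  component: {x37, x38, x39, x40, x41}


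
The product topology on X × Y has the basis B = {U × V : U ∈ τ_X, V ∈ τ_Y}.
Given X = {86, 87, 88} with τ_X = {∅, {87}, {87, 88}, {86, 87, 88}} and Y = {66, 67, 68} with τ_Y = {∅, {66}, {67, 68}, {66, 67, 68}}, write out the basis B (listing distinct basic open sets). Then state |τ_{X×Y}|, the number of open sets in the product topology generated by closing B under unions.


Basis B = {∅ × ∅, {87} × {66}, {87, 88} × {66}, {87} × {67, 68}, {86, 87, 88} × {66}, {87} × {66, 67, 68}, {87, 88} × {67, 68}, {86, 87, 88} × {67, 68}, {87, 88} × {66, 67, 68}, {86, 87, 88} × {66, 67, 68}}; |τ_{X×Y}| = 16.

Enumerate products U × V with U ∈ τ_X, V ∈ τ_Y (deduplicated):
  ∅ × ∅ = {} (∅)
  {87} × {66} = {(87,66)}
  {87, 88} × {66} = {(87,66), (88,66)}
  {87} × {67, 68} = {(87,67), (87,68)}
  {86, 87, 88} × {66} = {(86,66), (87,66), (88,66)}
  {87} × {66, 67, 68} = {(87,66), (87,67), (87,68)}
  {87, 88} × {67, 68} = {(87,67), (87,68), (88,67), (88,68)}
  {86, 87, 88} × {67, 68} = {(86,67), (86,68), (87,67), (87,68), (88,67), (88,68)}
  {87, 88} × {66, 67, 68} = {(87,66), (87,67), (87,68), (88,66), (88,67), (88,68)}
  {86, 87, 88} × {66, 67, 68} = {(86,66), (86,67), (86,68), (87,66), (87,67), (87,68), (88,66), (88,67), (88,68)}
These 10 distinct sets form the basis B.
Close under arbitrary unions to get τ_{X×Y}; counting gives |τ_{X×Y}| = 16.


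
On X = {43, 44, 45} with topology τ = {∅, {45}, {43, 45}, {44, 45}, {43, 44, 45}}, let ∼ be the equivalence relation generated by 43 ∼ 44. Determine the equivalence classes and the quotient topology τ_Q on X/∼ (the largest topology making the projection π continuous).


X/∼ = {[43=44], [45]}; |τ_Q| = 3.

Equivalence classes: [43=44], [45].
Quotient map π: X → X/∼ sends 43 ↦ [43=44], 44 ↦ [43=44], 45 ↦ [45].
For each subset V ⊆ X/∼, compute π^{-1}(V) ⊆ X and check whether π^{-1}(V) ∈ τ. V is open in τ_Q iff π^{-1}(V) ∈ τ.
  V = {}: π^{-1}(V) = ∅ ∈ τ ✓.
  V = {[43=44]}: π^{-1}(V) = {43, 44} ∉ τ ✗.
  V = {[45]}: π^{-1}(V) = {45} ∈ τ ✓.
  V = {[43=44], [45]}: π^{-1}(V) = {43, 44, 45} ∈ τ ✓.
Open sets in the quotient: τ_Q = {{}, {[45]}, {[43=44], [45]}} (3 elements).


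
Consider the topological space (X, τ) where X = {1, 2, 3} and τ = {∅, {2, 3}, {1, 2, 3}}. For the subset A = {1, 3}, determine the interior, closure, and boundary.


int(A) = ∅, cl(A) = {1, 2, 3}, ∂A = {1, 2, 3}.

Closed sets in (X, τ) are complements of opens:
  closed(X, τ) = {∅, {1}, {1, 2, 3}}.
int(A) = ⋃ {U ∈ τ : U ⊆ A}. Opens contained in A: ∅.
Taking the union of these: int(A) = ∅.
cl(A) = ⋂ {C closed : A ⊆ C}. Closed sets containing A: {1, 2, 3}.
Intersecting these: cl(A) = {1, 2, 3}.
∂A = cl(A) ∖ int(A) = {1, 2, 3} ∖ ∅ = {1, 2, 3}.


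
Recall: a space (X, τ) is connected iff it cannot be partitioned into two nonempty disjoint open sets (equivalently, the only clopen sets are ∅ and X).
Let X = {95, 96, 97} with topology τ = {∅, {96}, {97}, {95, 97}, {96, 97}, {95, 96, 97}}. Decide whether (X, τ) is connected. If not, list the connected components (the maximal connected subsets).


(X, τ) is disconnected; components = [{96}, {95, 97}].

Find clopen sets (U ∈ τ with X ∖ U ∈ τ):
  U = ∅, X ∖ U = {95, 96, 97} — both open, so U is clopen.
  U = {96}, X ∖ U = {95, 97} — both open, so U is clopen.
  U = {95, 97}, X ∖ U = {96} — both open, so U is clopen.
  U = {95, 96, 97}, X ∖ U = ∅ — both open, so U is clopen.
Nontrivial clopen(s) exist: e.g. {95, 97}. So (X, τ) is disconnected.
Compute connected components by grouping points that agree on all clopens:
  component: {96}
  component: {95, 97}


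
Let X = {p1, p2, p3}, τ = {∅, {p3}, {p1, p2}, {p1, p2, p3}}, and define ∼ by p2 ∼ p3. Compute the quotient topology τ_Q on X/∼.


X/∼ = {[p1], [p2=p3]}; |τ_Q| = 2.

Equivalence classes: [p1], [p2=p3].
Quotient map π: X → X/∼ sends p1 ↦ [p1], p2 ↦ [p2=p3], p3 ↦ [p2=p3].
For each subset V ⊆ X/∼, compute π^{-1}(V) ⊆ X and check whether π^{-1}(V) ∈ τ. V is open in τ_Q iff π^{-1}(V) ∈ τ.
  V = {}: π^{-1}(V) = ∅ ∈ τ ✓.
  V = {[p1]}: π^{-1}(V) = {p1} ∉ τ ✗.
  V = {[p2=p3]}: π^{-1}(V) = {p2, p3} ∉ τ ✗.
  V = {[p1], [p2=p3]}: π^{-1}(V) = {p1, p2, p3} ∈ τ ✓.
Open sets in the quotient: τ_Q = {{}, {[p1], [p2=p3]}} (2 elements).


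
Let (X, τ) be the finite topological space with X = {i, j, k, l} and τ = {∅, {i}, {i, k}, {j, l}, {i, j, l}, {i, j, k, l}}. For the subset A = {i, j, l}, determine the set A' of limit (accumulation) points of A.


A' = {j, k, l}

For each x ∈ X, list the open sets U ∈ τ with x ∈ U, then check whether U ∩ (A ∖ {x}) ≠ ∅ for every such U.
  x = i: open {i} ∋ x has {i} ∩ (A ∖ {i}) = ∅, so x is NOT a limit point.
  x = j: opens ∋ x are {j, l}, {i, j, l}, {i, j, k, l}; each meets A ∖ {j}, so x IS a limit point.
  x = k: opens ∋ x are {i, k}, {i, j, k, l}; each meets A ∖ {k}, so x IS a limit point.
  x = l: opens ∋ x are {j, l}, {i, j, l}, {i, j, k, l}; each meets A ∖ {l}, so x IS a limit point.
Collecting: A' = {j, k, l}.


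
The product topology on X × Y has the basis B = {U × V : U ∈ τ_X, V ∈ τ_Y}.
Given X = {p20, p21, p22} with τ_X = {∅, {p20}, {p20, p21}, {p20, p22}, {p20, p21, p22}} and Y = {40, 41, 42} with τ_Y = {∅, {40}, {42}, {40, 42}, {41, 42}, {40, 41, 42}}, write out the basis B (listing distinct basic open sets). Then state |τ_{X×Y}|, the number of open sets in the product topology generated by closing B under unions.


Basis B = {∅ × ∅, {p20} × {40}, {p20} × {42}, {p20} × {40, 42}, {p20, p21} × {40}, {p20, p22} × {40}, {p20} × {41, 42}, {p20, p21} × {42}, {p20, p22} × {42}, {p20} × {40, 41, 42}, {p20, p21, p22} × {40}, {p20, p21, p22} × {42}, {p20, p21} × {40, 42}, {p20, p22} × {40, 42}, {p20, p21} × {41, 42}, {p20, p22} × {41, 42}, {p20, p21} × {40, 41, 42}, {p20, p22} × {40, 41, 42}, {p20, p21, p22} × {40, 42}, {p20, p21, p22} × {41, 42}, {p20, p21, p22} × {40, 41, 42}}; |τ_{X×Y}| = 70.

Enumerate products U × V with U ∈ τ_X, V ∈ τ_Y (deduplicated):
  ∅ × ∅ = {} (∅)
  {p20} × {40} = {(p20,40)}
  {p20} × {42} = {(p20,42)}
  {p20} × {40, 42} = {(p20,40), (p20,42)}
  {p20, p21} × {40} = {(p20,40), (p21,40)}
  {p20, p22} × {40} = {(p20,40), (p22,40)}
  {p20} × {41, 42} = {(p20,41), (p20,42)}
  {p20, p21} × {42} = {(p20,42), (p21,42)}
  {p20, p22} × {42} = {(p20,42), (p22,42)}
  {p20} × {40, 41, 42} = {(p20,40), (p20,41), (p20,42)}
  {p20, p21, p22} × {40} = {(p20,40), (p21,40), (p22,40)}
  {p20, p21, p22} × {42} = {(p20,42), (p21,42), (p22,42)}
  {p20, p21} × {40, 42} = {(p20,40), (p20,42), (p21,40), (p21,42)}
  {p20, p22} × {40, 42} = {(p20,40), (p20,42), (p22,40), (p22,42)}
  {p20, p21} × {41, 42} = {(p20,41), (p20,42), (p21,41), (p21,42)}
  {p20, p22} × {41, 42} = {(p20,41), (p20,42), (p22,41), (p22,42)}
  {p20, p21} × {40, 41, 42} = {(p20,40), (p20,41), (p20,42), (p21,40), (p21,41), (p21,42)}
  {p20, p22} × {40, 41, 42} = {(p20,40), (p20,41), (p20,42), (p22,40), (p22,41), (p22,42)}
  {p20, p21, p22} × {40, 42} = {(p20,40), (p20,42), (p21,40), (p21,42), (p22,40), (p22,42)}
  {p20, p21, p22} × {41, 42} = {(p20,41), (p20,42), (p21,41), (p21,42), (p22,41), (p22,42)}
  {p20, p21, p22} × {40, 41, 42} = {(p20,40), (p20,41), (p20,42), (p21,40), (p21,41), (p21,42), (p22,40), (p22,41), (p22,42)}
These 21 distinct sets form the basis B.
Close under arbitrary unions to get τ_{X×Y}; counting gives |τ_{X×Y}| = 70.


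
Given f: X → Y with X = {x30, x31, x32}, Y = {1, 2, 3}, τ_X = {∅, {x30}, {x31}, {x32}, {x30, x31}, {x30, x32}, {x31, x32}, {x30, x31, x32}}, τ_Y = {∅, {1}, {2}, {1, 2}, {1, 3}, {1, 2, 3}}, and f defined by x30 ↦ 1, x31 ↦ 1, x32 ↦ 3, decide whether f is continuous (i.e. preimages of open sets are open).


f IS continuous.

Compute f^{-1}(U) for each U ∈ τ_Y:
  U = ∅: f^{-1}(U) = ∅ ∈ τ_X ✓.
  U = {1}: f^{-1}(U) = {x30, x31} ∈ τ_X ✓.
  U = {2}: f^{-1}(U) = ∅ ∈ τ_X ✓.
  U = {1, 2}: f^{-1}(U) = {x30, x31} ∈ τ_X ✓.
  U = {1, 3}: f^{-1}(U) = {x30, x31, x32} ∈ τ_X ✓.
  U = {1, 2, 3}: f^{-1}(U) = {x30, x31, x32} ∈ τ_X ✓.
Every preimage lies in τ_X, so f IS continuous.


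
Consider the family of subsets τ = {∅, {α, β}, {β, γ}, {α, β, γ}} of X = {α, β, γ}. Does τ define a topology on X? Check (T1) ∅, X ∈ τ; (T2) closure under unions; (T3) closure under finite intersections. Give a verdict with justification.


τ is NOT a topology on X.

Axiom (T1): ∅ ∈ τ? Yes; X ∈ τ? Yes.
Axiom (T2/T3): check pairwise unions and intersections of members of τ.
Counterexample for (T3): {α, β} ∩ {β, γ} = {β} ∉ τ. Therefore τ is NOT a topology.


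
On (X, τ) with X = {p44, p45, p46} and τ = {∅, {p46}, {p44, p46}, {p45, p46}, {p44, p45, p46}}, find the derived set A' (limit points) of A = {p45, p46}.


A' = {p44, p45}

For each x ∈ X, list the open sets U ∈ τ with x ∈ U, then check whether U ∩ (A ∖ {x}) ≠ ∅ for every such U.
  x = p44: opens ∋ x are {p44, p46}, {p44, p45, p46}; each meets A ∖ {p44}, so x IS a limit point.
  x = p45: opens ∋ x are {p45, p46}, {p44, p45, p46}; each meets A ∖ {p45}, so x IS a limit point.
  x = p46: open {p46} ∋ x has {p46} ∩ (A ∖ {p46}) = ∅, so x is NOT a limit point.
Collecting: A' = {p44, p45}.


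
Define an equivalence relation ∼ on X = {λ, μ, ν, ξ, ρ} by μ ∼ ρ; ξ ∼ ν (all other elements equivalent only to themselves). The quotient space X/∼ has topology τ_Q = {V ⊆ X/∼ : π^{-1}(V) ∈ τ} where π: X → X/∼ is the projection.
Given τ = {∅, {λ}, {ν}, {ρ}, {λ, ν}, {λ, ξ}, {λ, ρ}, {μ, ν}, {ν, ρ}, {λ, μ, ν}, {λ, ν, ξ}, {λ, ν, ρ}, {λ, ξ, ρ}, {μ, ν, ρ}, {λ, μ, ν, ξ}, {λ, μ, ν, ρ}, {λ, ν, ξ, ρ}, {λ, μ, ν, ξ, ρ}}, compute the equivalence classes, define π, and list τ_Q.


X/∼ = {[λ], [μ=ρ], [ν=ξ]}; |τ_Q| = 4.

Equivalence classes: [λ], [μ=ρ], [ν=ξ].
Quotient map π: X → X/∼ sends λ ↦ [λ], μ ↦ [μ=ρ], ν ↦ [ν=ξ], ξ ↦ [ν=ξ], ρ ↦ [μ=ρ].
For each subset V ⊆ X/∼, compute π^{-1}(V) ⊆ X and check whether π^{-1}(V) ∈ τ. V is open in τ_Q iff π^{-1}(V) ∈ τ.
  V = {}: π^{-1}(V) = ∅ ∈ τ ✓.
  V = {[λ]}: π^{-1}(V) = {λ} ∈ τ ✓.
  V = {[μ=ρ]}: π^{-1}(V) = {μ, ρ} ∉ τ ✗.
  V = {[λ], [μ=ρ]}: π^{-1}(V) = {λ, μ, ρ} ∉ τ ✗.
  V = {[ν=ξ]}: π^{-1}(V) = {ν, ξ} ∉ τ ✗.
  V = {[λ], [ν=ξ]}: π^{-1}(V) = {λ, ν, ξ} ∈ τ ✓.
  V = {[μ=ρ], [ν=ξ]}: π^{-1}(V) = {μ, ν, ξ, ρ} ∉ τ ✗.
  V = {[λ], [μ=ρ], [ν=ξ]}: π^{-1}(V) = {λ, μ, ν, ξ, ρ} ∈ τ ✓.
Open sets in the quotient: τ_Q = {{}, {[λ]}, {[λ], [ν=ξ]}, {[λ], [μ=ρ], [ν=ξ]}} (4 elements).


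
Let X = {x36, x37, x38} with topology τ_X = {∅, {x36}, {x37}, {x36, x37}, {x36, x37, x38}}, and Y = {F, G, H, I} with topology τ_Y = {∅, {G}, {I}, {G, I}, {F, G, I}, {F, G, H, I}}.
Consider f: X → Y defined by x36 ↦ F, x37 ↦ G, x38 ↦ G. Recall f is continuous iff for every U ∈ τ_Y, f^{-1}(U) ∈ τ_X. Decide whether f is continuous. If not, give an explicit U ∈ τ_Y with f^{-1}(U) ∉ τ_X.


f is NOT continuous.

Compute f^{-1}(U) for each U ∈ τ_Y:
  U = ∅: f^{-1}(U) = ∅ ∈ τ_X ✓.
  U = {G}: f^{-1}(U) = {x37, x38} ∉ τ_X ✗.
  U = {I}: f^{-1}(U) = ∅ ∈ τ_X ✓.
  U = {G, I}: f^{-1}(U) = {x37, x38} ∉ τ_X ✗.
  U = {F, G, I}: f^{-1}(U) = {x36, x37, x38} ∈ τ_X ✓.
  U = {F, G, H, I}: f^{-1}(U) = {x36, x37, x38} ∈ τ_X ✓.
Found U = {G} with f^{-1}(U) = {x37, x38} not in τ_X. Therefore f is NOT continuous.


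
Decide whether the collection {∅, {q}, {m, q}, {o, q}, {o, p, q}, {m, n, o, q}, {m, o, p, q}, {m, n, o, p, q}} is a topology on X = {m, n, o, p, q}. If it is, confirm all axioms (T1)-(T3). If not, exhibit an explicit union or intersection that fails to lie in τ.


τ is NOT a topology on X.

Axiom (T1): ∅ ∈ τ? Yes; X ∈ τ? Yes.
Axiom (T2/T3): check pairwise unions and intersections of members of τ.
Counterexample for (T2): {m, q} ∪ {o, q} = {m, o, q} ∉ τ. Therefore τ is NOT a topology.


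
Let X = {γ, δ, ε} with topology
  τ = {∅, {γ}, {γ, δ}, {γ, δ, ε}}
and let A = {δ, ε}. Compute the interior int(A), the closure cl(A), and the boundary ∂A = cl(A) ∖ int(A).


int(A) = ∅, cl(A) = {δ, ε}, ∂A = {δ, ε}.

Closed sets in (X, τ) are complements of opens:
  closed(X, τ) = {∅, {ε}, {δ, ε}, {γ, δ, ε}}.
int(A) = ⋃ {U ∈ τ : U ⊆ A}. Opens contained in A: ∅.
Taking the union of these: int(A) = ∅.
cl(A) = ⋂ {C closed : A ⊆ C}. Closed sets containing A: {δ, ε}, {γ, δ, ε}.
Intersecting these: cl(A) = {δ, ε}.
∂A = cl(A) ∖ int(A) = {δ, ε} ∖ ∅ = {δ, ε}.


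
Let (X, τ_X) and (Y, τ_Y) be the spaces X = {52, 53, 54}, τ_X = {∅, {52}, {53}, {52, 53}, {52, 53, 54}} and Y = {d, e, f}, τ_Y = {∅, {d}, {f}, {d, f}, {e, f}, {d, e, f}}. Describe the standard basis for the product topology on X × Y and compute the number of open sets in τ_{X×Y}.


Basis B = {∅ × ∅, {52} × {d}, {52} × {f}, {53} × {d}, {53} × {f}, {52} × {d, f}, {52, 53} × {d}, {52} × {e, f}, {52, 53} × {f}, {53} × {d, f}, {53} × {e, f}, {52} × {d, e, f}, {52, 53, 54} × {d}, {52, 53, 54} × {f}, {53} × {d, e, f}, {52, 53} × {d, f}, {52, 53} × {e, f}, {52, 53} × {d, e, f}, {52, 53, 54} × {d, f}, {52, 53, 54} × {e, f}, {52, 53, 54} × {d, e, f}}; |τ_{X×Y}| = 70.

Enumerate products U × V with U ∈ τ_X, V ∈ τ_Y (deduplicated):
  ∅ × ∅ = {} (∅)
  {52} × {d} = {(52,d)}
  {52} × {f} = {(52,f)}
  {53} × {d} = {(53,d)}
  {53} × {f} = {(53,f)}
  {52} × {d, f} = {(52,d), (52,f)}
  {52, 53} × {d} = {(52,d), (53,d)}
  {52} × {e, f} = {(52,e), (52,f)}
  {52, 53} × {f} = {(52,f), (53,f)}
  {53} × {d, f} = {(53,d), (53,f)}
  {53} × {e, f} = {(53,e), (53,f)}
  {52} × {d, e, f} = {(52,d), (52,e), (52,f)}
  {52, 53, 54} × {d} = {(52,d), (53,d), (54,d)}
  {52, 53, 54} × {f} = {(52,f), (53,f), (54,f)}
  {53} × {d, e, f} = {(53,d), (53,e), (53,f)}
  {52, 53} × {d, f} = {(52,d), (52,f), (53,d), (53,f)}
  {52, 53} × {e, f} = {(52,e), (52,f), (53,e), (53,f)}
  {52, 53} × {d, e, f} = {(52,d), (52,e), (52,f), (53,d), (53,e), (53,f)}
  {52, 53, 54} × {d, f} = {(52,d), (52,f), (53,d), (53,f), (54,d), (54,f)}
  {52, 53, 54} × {e, f} = {(52,e), (52,f), (53,e), (53,f), (54,e), (54,f)}
  {52, 53, 54} × {d, e, f} = {(52,d), (52,e), (52,f), (53,d), (53,e), (53,f), (54,d), (54,e), (54,f)}
These 21 distinct sets form the basis B.
Close under arbitrary unions to get τ_{X×Y}; counting gives |τ_{X×Y}| = 70.


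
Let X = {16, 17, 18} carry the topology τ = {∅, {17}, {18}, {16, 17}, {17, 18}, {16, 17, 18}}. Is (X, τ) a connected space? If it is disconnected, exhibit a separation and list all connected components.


(X, τ) is disconnected; components = [{18}, {16, 17}].

Find clopen sets (U ∈ τ with X ∖ U ∈ τ):
  U = ∅, X ∖ U = {16, 17, 18} — both open, so U is clopen.
  U = {18}, X ∖ U = {16, 17} — both open, so U is clopen.
  U = {16, 17}, X ∖ U = {18} — both open, so U is clopen.
  U = {16, 17, 18}, X ∖ U = ∅ — both open, so U is clopen.
Nontrivial clopen(s) exist: e.g. {16, 17}. So (X, τ) is disconnected.
Compute connected components by grouping points that agree on all clopens:
  component: {18}
  component: {16, 17}


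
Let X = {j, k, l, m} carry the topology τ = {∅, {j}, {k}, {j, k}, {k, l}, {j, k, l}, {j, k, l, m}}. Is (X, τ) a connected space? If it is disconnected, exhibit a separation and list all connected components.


(X, τ) is connected.

Find clopen sets (U ∈ τ with X ∖ U ∈ τ):
  U = ∅, X ∖ U = {j, k, l, m} — both open, so U is clopen.
  U = {j, k, l, m}, X ∖ U = ∅ — both open, so U is clopen.
Only trivial clopens (∅ and X) exist, so (X, τ) is connected.
Compute connected components by grouping points that agree on all clopens:
  component: {j, k, l, m}


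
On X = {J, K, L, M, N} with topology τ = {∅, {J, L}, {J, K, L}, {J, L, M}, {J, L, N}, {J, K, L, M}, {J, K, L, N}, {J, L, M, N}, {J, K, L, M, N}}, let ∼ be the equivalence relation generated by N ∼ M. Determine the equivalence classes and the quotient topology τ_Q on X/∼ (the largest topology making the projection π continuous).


X/∼ = {[J], [K], [L], [M=N]}; |τ_Q| = 5.

Equivalence classes: [J], [K], [L], [M=N].
Quotient map π: X → X/∼ sends J ↦ [J], K ↦ [K], L ↦ [L], M ↦ [M=N], N ↦ [M=N].
For each subset V ⊆ X/∼, compute π^{-1}(V) ⊆ X and check whether π^{-1}(V) ∈ τ. V is open in τ_Q iff π^{-1}(V) ∈ τ.
  V = {}: π^{-1}(V) = ∅ ∈ τ ✓.
  V = {[J]}: π^{-1}(V) = {J} ∉ τ ✗.
  V = {[K]}: π^{-1}(V) = {K} ∉ τ ✗.
  V = {[J], [K]}: π^{-1}(V) = {J, K} ∉ τ ✗.
  V = {[L]}: π^{-1}(V) = {L} ∉ τ ✗.
  V = {[J], [L]}: π^{-1}(V) = {J, L} ∈ τ ✓.
  V = {[K], [L]}: π^{-1}(V) = {K, L} ∉ τ ✗.
  V = {[J], [K], [L]}: π^{-1}(V) = {J, K, L} ∈ τ ✓.
  V = {[M=N]}: π^{-1}(V) = {M, N} ∉ τ ✗.
  V = {[J], [M=N]}: π^{-1}(V) = {J, M, N} ∉ τ ✗.
  V = {[K], [M=N]}: π^{-1}(V) = {K, M, N} ∉ τ ✗.
  V = {[J], [K], [M=N]}: π^{-1}(V) = {J, K, M, N} ∉ τ ✗.
  V = {[L], [M=N]}: π^{-1}(V) = {L, M, N} ∉ τ ✗.
  V = {[J], [L], [M=N]}: π^{-1}(V) = {J, L, M, N} ∈ τ ✓.
  V = {[K], [L], [M=N]}: π^{-1}(V) = {K, L, M, N} ∉ τ ✗.
  V = {[J], [K], [L], [M=N]}: π^{-1}(V) = {J, K, L, M, N} ∈ τ ✓.
Open sets in the quotient: τ_Q = {{}, {[J], [L]}, {[J], [K], [L]}, {[J], [L], [M=N]}, {[J], [K], [L], [M=N]}} (5 elements).


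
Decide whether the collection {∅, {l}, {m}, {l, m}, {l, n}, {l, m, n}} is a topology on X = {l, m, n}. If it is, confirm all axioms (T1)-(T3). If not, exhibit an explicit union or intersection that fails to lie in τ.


τ IS a topology on X.

Axiom (T1): ∅ ∈ τ? Yes; X ∈ τ? Yes.
Axiom (T2/T3): check pairwise unions and intersections of members of τ.
All pairwise intersections and unions checked — each lies in τ. Therefore τ satisfies (T1), (T2), (T3): it IS a topology on X.


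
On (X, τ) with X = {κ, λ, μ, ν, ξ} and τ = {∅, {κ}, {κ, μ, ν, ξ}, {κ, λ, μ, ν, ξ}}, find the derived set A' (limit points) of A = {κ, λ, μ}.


A' = {λ, μ, ν, ξ}

For each x ∈ X, list the open sets U ∈ τ with x ∈ U, then check whether U ∩ (A ∖ {x}) ≠ ∅ for every such U.
  x = κ: open {κ} ∋ x has {κ} ∩ (A ∖ {κ}) = ∅, so x is NOT a limit point.
  x = λ: opens ∋ x are {κ, λ, μ, ν, ξ}; each meets A ∖ {λ}, so x IS a limit point.
  x = μ: opens ∋ x are {κ, μ, ν, ξ}, {κ, λ, μ, ν, ξ}; each meets A ∖ {μ}, so x IS a limit point.
  x = ν: opens ∋ x are {κ, μ, ν, ξ}, {κ, λ, μ, ν, ξ}; each meets A ∖ {ν}, so x IS a limit point.
  x = ξ: opens ∋ x are {κ, μ, ν, ξ}, {κ, λ, μ, ν, ξ}; each meets A ∖ {ξ}, so x IS a limit point.
Collecting: A' = {λ, μ, ν, ξ}.


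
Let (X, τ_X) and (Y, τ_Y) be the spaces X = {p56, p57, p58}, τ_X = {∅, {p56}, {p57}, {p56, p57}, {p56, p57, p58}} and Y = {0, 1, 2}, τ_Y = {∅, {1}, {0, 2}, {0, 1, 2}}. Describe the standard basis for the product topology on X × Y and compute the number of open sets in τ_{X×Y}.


Basis B = {∅ × ∅, {p56} × {1}, {p57} × {1}, {p56} × {0, 2}, {p56, p57} × {1}, {p57} × {0, 2}, {p56} × {0, 1, 2}, {p56, p57, p58} × {1}, {p57} × {0, 1, 2}, {p56, p57} × {0, 2}, {p56, p57} × {0, 1, 2}, {p56, p57, p58} × {0, 2}, {p56, p57, p58} × {0, 1, 2}}; |τ_{X×Y}| = 25.

Enumerate products U × V with U ∈ τ_X, V ∈ τ_Y (deduplicated):
  ∅ × ∅ = {} (∅)
  {p56} × {1} = {(p56,1)}
  {p57} × {1} = {(p57,1)}
  {p56} × {0, 2} = {(p56,0), (p56,2)}
  {p56, p57} × {1} = {(p56,1), (p57,1)}
  {p57} × {0, 2} = {(p57,0), (p57,2)}
  {p56} × {0, 1, 2} = {(p56,0), (p56,1), (p56,2)}
  {p56, p57, p58} × {1} = {(p56,1), (p57,1), (p58,1)}
  {p57} × {0, 1, 2} = {(p57,0), (p57,1), (p57,2)}
  {p56, p57} × {0, 2} = {(p56,0), (p56,2), (p57,0), (p57,2)}
  {p56, p57} × {0, 1, 2} = {(p56,0), (p56,1), (p56,2), (p57,0), (p57,1), (p57,2)}
  {p56, p57, p58} × {0, 2} = {(p56,0), (p56,2), (p57,0), (p57,2), (p58,0), (p58,2)}
  {p56, p57, p58} × {0, 1, 2} = {(p56,0), (p56,1), (p56,2), (p57,0), (p57,1), (p57,2), (p58,0), (p58,1), (p58,2)}
These 13 distinct sets form the basis B.
Close under arbitrary unions to get τ_{X×Y}; counting gives |τ_{X×Y}| = 25.
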